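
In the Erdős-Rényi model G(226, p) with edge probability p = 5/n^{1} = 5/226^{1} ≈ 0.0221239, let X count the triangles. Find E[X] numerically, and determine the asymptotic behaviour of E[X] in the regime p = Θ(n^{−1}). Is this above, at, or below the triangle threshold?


Number of potential triangles: C(226, 3) = 1898400.
Each occurs with probability p³ ≈ (0.0221239)³ ≈ 1.08289088e-05.
By linearity: E[X] = C(226, 3)·p³ ≈ 1898400 · 1.08289088e-05 ≈ 20.557600.
Here α = 1, so p = 5/n is exactly at the triangle threshold p ~ 1/n. Asymptotically E[X] → c³/6 = 5³/6 = 125/6 ≈ 20.833333, a bounded constant. In this regime the triangle count is asymptotically Poisson(c³/6).

E[X] ≈ 20.557600; in regime p = Θ(1/n^{1}) E[X] stays bounded (at the triangle threshold p ~ 1/n).


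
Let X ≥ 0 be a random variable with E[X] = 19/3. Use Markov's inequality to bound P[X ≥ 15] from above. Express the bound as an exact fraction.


μ = E[X] = 19/3, a = 15.
Markov: P[X ≥ 15] ≤ μ/a = (19/3)/15 = 19/45.
Numerically: ≈ 0.422.
(Since a = 15 > μ = 6.333, the bound 19/45 is < 1 and informative.)

P[X ≥ 15] ≤ 19/45 ≈ 0.422.


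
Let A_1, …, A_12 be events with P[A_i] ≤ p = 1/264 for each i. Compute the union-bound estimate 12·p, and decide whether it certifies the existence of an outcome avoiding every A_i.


Union bound: P[∪_{i=1}^{12} A_i] ≤ Σ_i P[A_i] ≤ 12·p = 12·(1/264) = 1/22.
Numerically: 1/22 ≈ 0.045455.
Is 1/22 < 1? YES.
Since P[∪ A_i] ≤ 1/22 < 1, the complement has P[∩ A_i^c] ≥ 1 − 1/22 = 21/22 > 0, so some outcome avoids every A_i.

12·p = 1/22 ≈ 0.045455; existence CERTIFIED by the union bound.


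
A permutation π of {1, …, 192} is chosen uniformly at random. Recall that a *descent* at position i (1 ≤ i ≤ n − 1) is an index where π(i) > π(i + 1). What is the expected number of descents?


Write X = Σ X_I over i = 1, …, 191, with X_I the indicator of one descent.
There are 191 indicators.
For each fixed i, the pair (π(i), π(i+1)) is a uniformly random ordered pair of distinct values from {1, …, 192}; by symmetry P[π(i) > π(i+1)] = 1/2.
By linearity: E[X] = 191 · (1/2) = (192 − 1) · (1/2) = 191/2 ≈ 95.5000.

E[X] = 191/2 = 95.5000.


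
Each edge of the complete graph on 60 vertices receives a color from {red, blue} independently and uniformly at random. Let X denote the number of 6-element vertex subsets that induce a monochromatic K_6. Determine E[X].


Let X = Σ_S X_S over the C(60, 6) = 50063860 subsets S of size 6, where X_S = 1 if the K_6 on S is monochromatic.
For a fixed S, the K_6 on S has C(6, 2) = 15 edges. P[all 15 edges red] = (1/2)^15, and likewise for blue, so P[monochromatic] = 2·(1/2)^15 = 2^{1 − 15} = 1/16384.
By linearity: E[X] = C(60, 6) · 2^{1 − 15} = 50063860 · 1/16384 = 12515965/4096.
Numerically: E[X] ≈ 3055.65552.

E[X] = C(60,6)·2^(1−C(6,2)) = 12515965/4096 ≈ 3055.65552.


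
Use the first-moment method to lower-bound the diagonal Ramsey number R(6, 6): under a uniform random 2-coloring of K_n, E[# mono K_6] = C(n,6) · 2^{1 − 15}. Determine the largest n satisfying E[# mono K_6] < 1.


We need C(n, 6) · 2^{1 − 15} < 1, i.e. C(n, 6) < 2^{15 − 1} = 16384.
Check values of n near the boundary:
  n = 11: C(11, 6) = 462; 462 < 16384? YES
  n = 12: C(12, 6) = 924; 924 < 16384? YES
  n = 13: C(13, 6) = 1716; 1716 < 16384? YES
  n = 14: C(14, 6) = 3003; 3003 < 16384? YES
  n = 15: C(15, 6) = 5005; 5005 < 16384? YES
  n = 16: C(16, 6) = 8008; 8008 < 16384? YES
  n = 17: C(17, 6) = 12376; 12376 < 16384? YES
  n = 18: C(18, 6) = 18564; 18564 < 16384? NO
The largest n with C(n, 6) < 16384 is n = 17 (where E[X] = 1547/2048 ≈ 0.75537). Hence R(6, 6) > 17, i.e. R(6, 6) ≥ 18.

Largest n = 17; hence R(6, 6) > 17.


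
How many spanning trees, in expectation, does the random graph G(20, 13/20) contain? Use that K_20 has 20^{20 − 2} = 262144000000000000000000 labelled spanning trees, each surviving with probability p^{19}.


K_20 has 20^{20 − 2} = 262144000000000000000000 labelled spanning trees.
For each such spanning tree H, let X_H = 1 if all 19 edges of H are present in G. Then P[X_H = 1] = p^{19} = (13/20)^{19} = 1461920290375446110677/5242880000000000000000000.
By linearity: E[X] = Σ_H E[X_H] = 262144000000000000000000 · p^{19} = 262144000000000000000000 · 1461920290375446110677/5242880000000000000000000 = 1461920290375446110677/20.
Numerically: E[X] ≈ 7.3096e+19.

E[X] = 262144000000000000000000 · (13/20)^{19} = 1461920290375446110677/20 ≈ 7.3096e+19.


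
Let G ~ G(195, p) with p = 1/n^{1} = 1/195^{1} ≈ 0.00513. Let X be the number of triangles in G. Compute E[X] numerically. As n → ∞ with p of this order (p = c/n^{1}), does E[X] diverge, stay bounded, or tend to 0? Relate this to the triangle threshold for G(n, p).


Number of potential triangles: C(195, 3) = 1216865.
Each occurs with probability p³ ≈ (0.00513)³ ≈ 1.34864e-07.
By linearity: E[X] = C(195, 3)·p³ ≈ 1216865 · 1.34864e-07 ≈ 0.164.
Here α = 1, so p = 1/n is exactly at the triangle threshold p ~ 1/n. Asymptotically E[X] → c³/6 = 1³/6 = 1/6 ≈ 0.167, a bounded constant. In this regime the triangle count is asymptotically Poisson(c³/6).

E[X] ≈ 0.164; in regime p = Θ(1/n^{1}) E[X] stays bounded (at the triangle threshold p ~ 1/n).


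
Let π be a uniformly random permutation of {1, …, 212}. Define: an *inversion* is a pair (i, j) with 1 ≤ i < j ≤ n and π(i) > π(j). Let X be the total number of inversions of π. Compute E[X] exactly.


Write X = Σ X_I over the C(212, 2) = 22366 pairs i < j, with X_I the indicator of one inversion.
There are 22366 indicators.
For each fixed pair i < j, the values π(i) and π(j) are two distinct elements of {1, …, 212} in uniformly random order; by symmetry P[π(i) > π(j)] = 1/2.
By linearity: E[X] = 22366 · (1/2) = C(212, 2) · (1/2) = 22366/2 = 11183 ≈ 11183.0000.

E[X] = 11183 = 11183.0000.


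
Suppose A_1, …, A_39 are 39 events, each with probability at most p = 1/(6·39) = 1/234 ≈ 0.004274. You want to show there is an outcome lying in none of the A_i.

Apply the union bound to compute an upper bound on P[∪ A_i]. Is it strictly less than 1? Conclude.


Union bound: P[∪_{i=1}^{39} A_i] ≤ Σ_i P[A_i] ≤ 39·p = 39·(1/234) = 1/6.
Numerically: 1/6 ≈ 0.166667.
Is 1/6 < 1? YES.
Since P[∪ A_i] ≤ 1/6 < 1, the complement has P[∩ A_i^c] ≥ 1 − 1/6 = 5/6 > 0, so some outcome avoids every A_i.

39·p = 1/6 ≈ 0.166667; existence CERTIFIED by the union bound.


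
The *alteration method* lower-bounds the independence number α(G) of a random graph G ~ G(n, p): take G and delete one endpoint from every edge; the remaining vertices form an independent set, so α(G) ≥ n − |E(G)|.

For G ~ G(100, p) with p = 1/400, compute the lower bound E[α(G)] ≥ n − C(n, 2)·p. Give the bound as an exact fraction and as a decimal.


E[|E(G)|] = C(100, 2)·p = 4950 · (1/400) = 99/8.
E[α(G)] ≥ n − E[|E(G)|] = 100 − 99/8 = 701/8.
Numerically: ≈ 87.6250.
(This is only a lower bound; the true E[α(G)] may be larger.)

E[α(G)] ≥ 701/8 ≈ 87.6250.


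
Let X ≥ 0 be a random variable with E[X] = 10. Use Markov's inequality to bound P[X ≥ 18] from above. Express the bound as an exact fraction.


μ = E[X] = 10, a = 18.
Markov: P[X ≥ 18] ≤ μ/a = (10)/18 = 5/9.
Numerically: ≈ 0.556.
(Since a = 18 > μ = 10.000, the bound 5/9 is < 1 and informative.)

P[X ≥ 18] ≤ 5/9 ≈ 0.556.


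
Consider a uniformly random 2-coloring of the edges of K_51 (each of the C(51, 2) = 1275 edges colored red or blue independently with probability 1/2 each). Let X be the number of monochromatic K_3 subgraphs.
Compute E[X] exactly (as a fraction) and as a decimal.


Let X = Σ_S X_S over the C(51, 3) = 20825 subsets S of size 3, where X_S = 1 if the K_3 on S is monochromatic.
For a fixed S, the K_3 on S has C(3, 2) = 3 edges. P[all 3 edges red] = (1/2)^3, and likewise for blue, so P[monochromatic] = 2·(1/2)^3 = 2^{1 − 3} = 1/4.
By linearity of expectation: E[X] = C(51, 3) · 2^{1 − 3} = 20825 · 1/4 = 20825/4.
Numerically: E[X] ≈ 5206.2500.

E[X] = C(51,3)·2^(1−C(3,2)) = 20825/4 ≈ 5206.2500.


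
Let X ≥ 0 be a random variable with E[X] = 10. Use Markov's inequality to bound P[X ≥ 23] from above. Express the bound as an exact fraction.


μ = E[X] = 10, a = 23.
Markov: P[X ≥ 23] ≤ μ/a = (10)/23 = 10/23.
Numerically: ≈ 0.434783.
(Since a = 23 > μ = 10.000000, the bound 10/23 is < 1 and informative.)

P[X ≥ 23] ≤ 10/23 ≈ 0.434783.


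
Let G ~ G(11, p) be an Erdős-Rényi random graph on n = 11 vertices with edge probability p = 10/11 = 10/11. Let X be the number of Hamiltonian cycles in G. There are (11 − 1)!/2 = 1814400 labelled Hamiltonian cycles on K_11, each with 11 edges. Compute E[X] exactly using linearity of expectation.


K_11 has (11 − 1)!/2 = 1814400 labelled Hamiltonian cycles.
For each such Hamiltonian cycle H, let X_H = 1 if all 11 edges of H are present in G. Then P[X_H = 1] = p^{11} = (10/11)^{11} = 100000000000/285311670611.
By linearity: E[X] = Σ_H E[X_H] = 1814400 · p^{11} = 1814400 · 100000000000/285311670611 = 181440000000000000/285311670611.
Numerically: E[X] ≈ 6.36e+05.

E[X] = 1814400 · (10/11)^{11} = 181440000000000000/285311670611 ≈ 6.36e+05.


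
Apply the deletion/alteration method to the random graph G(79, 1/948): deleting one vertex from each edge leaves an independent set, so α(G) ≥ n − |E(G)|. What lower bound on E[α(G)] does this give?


E[|E(G)|] = C(79, 2)·p = 3081 · (1/948) = 13/4.
E[α(G)] ≥ n − E[|E(G)|] = 79 − 13/4 = 303/4.
Numerically: ≈ 75.750000.
(This is only a lower bound; the true E[α(G)] may be larger.)

E[α(G)] ≥ 303/4 ≈ 75.750000.


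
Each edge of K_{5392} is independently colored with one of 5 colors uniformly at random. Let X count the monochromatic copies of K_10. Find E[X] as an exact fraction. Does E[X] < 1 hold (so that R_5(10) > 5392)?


E[X] = C(5392, 10) · 5^{1 − 45} = 5676873040158402483252283957448 · 5^{−44} = 5676873040158402483252283957448/5684341886080801486968994140625.
As a reduced fraction: E[X] = 5676873040158402483252283957448/5684341886080801486968994140625 ≈ 0.99869.
Is E[X] < 1? YES.
Since E[X] < 1, there exists a 5-coloring of K_{5392} with no monochromatic K_10; hence R_5(10) > 5392.

E[X] = 5676873040158402483252283957448/5684341886080801486968994140625 ≈ 0.99869; E[X] < 1, so R_5(10) > 5392.


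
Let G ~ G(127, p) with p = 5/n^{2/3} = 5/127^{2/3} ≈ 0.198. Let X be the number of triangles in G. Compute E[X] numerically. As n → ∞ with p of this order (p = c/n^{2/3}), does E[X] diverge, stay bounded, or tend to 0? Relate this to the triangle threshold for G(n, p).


Number of potential triangles: C(127, 3) = 333375.
Each occurs with probability p³ ≈ (0.198)³ ≈ 7.75002e-03.
By linearity: E[X] = C(127, 3)·p³ ≈ 333375 · 7.75002e-03 ≈ 2583.661.
Since α = 2/3 < 1, p = c/n^{2/3} ≫ 1/n is above the triangle threshold p ~ 1/n. Asymptotically E[X] ~ (c³/6)·n^{3(1−α)} = (5³/6)·n^{1} → ∞; triangles are abundant w.h.p.

E[X] ≈ 2583.661; in regime p = Θ(1/n^{2/3}) E[X] diverges (above the triangle threshold p ~ 1/n).


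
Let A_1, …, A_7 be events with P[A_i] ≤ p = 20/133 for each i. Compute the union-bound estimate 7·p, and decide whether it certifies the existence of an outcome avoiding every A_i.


Union bound: P[∪_{i=1}^{7} A_i] ≤ Σ_i P[A_i] ≤ 7·p = 7·(20/133) = 20/19.
Numerically: 20/19 ≈ 1.0526316.
Is 20/19 < 1? NO.
Since the bound 20/19 is ≥ 1, the union bound is uninformative here; it does NOT by itself certify existence.

7·p = 20/19 ≈ 1.0526316; existence NOT certified by the union bound.


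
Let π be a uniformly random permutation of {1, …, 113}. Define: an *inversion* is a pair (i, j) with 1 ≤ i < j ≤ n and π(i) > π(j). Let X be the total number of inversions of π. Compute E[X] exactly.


Write X = Σ X_I over the C(113, 2) = 6328 pairs i < j, with X_I the indicator of one inversion.
There are 6328 indicators.
For each fixed pair i < j, the values π(i) and π(j) are two distinct elements of {1, …, 113} in uniformly random order; by symmetry P[π(i) > π(j)] = 1/2.
By linearity: E[X] = 6328 · (1/2) = C(113, 2) · (1/2) = 6328/2 = 3164 ≈ 3164.00000.

E[X] = 3164 = 3164.00000.


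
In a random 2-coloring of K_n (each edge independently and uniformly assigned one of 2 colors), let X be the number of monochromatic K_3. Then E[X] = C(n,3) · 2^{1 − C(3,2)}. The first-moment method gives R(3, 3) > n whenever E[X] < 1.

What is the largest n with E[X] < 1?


We need C(n, 3) · 2^{1 − 3} < 1, i.e. C(n, 3) < 2^{3 − 1} = 4.
Check values of n near the boundary:
  n = 3: C(3, 3) = 1; 1 < 4? YES
  n = 4: C(4, 3) = 4; 4 < 4? NO
  n = 5: C(5, 3) = 10; 10 < 4? NO
  n = 6: C(6, 3) = 20; 20 < 4? NO
The largest n with C(n, 3) < 4 is n = 3 (where E[X] = 1/4 ≈ 0.2500). Hence R(3, 3) > 3, i.e. R(3, 3) ≥ 4.

Largest n = 3; hence R(3, 3) > 3.


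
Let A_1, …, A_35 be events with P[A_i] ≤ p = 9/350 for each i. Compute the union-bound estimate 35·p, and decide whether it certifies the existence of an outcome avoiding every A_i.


Union bound: P[∪_{i=1}^{35} A_i] ≤ Σ_i P[A_i] ≤ 35·p = 35·(9/350) = 9/10.
Numerically: 9/10 ≈ 0.90000.
Is 9/10 < 1? YES.
Since P[∪ A_i] ≤ 9/10 < 1, the complement has P[∩ A_i^c] ≥ 1 − 9/10 = 1/10 > 0, so some outcome avoids every A_i.

35·p = 9/10 ≈ 0.90000; existence CERTIFIED by the union bound.


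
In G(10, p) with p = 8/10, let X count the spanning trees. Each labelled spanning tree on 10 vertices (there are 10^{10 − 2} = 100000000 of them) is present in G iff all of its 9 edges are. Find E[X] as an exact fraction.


K_10 has 10^{10 − 2} = 100000000 labelled spanning trees.
For each such spanning tree H, let X_H = 1 if all 9 edges of H are present in G. Then P[X_H = 1] = p^{9} = (4/5)^{9} = 262144/1953125.
By linearity of expectation: E[X] = Σ_H E[X_H] = 100000000 · p^{9} = 100000000 · 262144/1953125 = 67108864/5.
Numerically: E[X] ≈ 1.342e+07.

E[X] = 100000000 · (4/5)^{9} = 67108864/5 ≈ 1.342e+07.


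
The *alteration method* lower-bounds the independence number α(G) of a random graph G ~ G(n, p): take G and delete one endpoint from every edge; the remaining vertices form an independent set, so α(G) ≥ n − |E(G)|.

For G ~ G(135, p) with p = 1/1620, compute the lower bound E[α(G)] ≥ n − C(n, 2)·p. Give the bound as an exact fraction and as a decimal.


E[|E(G)|] = C(135, 2)·p = 9045 · (1/1620) = 67/12.
E[α(G)] ≥ n − E[|E(G)|] = 135 − 67/12 = 1553/12.
Numerically: ≈ 129.4167.
(This is only a lower bound; the true E[α(G)] may be larger.)

E[α(G)] ≥ 1553/12 ≈ 129.4167.


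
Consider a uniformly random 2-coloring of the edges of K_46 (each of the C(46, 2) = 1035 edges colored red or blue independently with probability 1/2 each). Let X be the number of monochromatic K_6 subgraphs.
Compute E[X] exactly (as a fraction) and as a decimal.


Let X = Σ_S X_S over the C(46, 6) = 9366819 subsets S of size 6, where X_S = 1 if the K_6 on S is monochromatic.
For a fixed S, the K_6 on S has C(6, 2) = 15 edges. P[all 15 edges red] = (1/2)^15, and likewise for blue, so P[monochromatic] = 2·(1/2)^15 = 2^{1 − 15} = 1/16384.
By linearity of expectation: E[X] = C(46, 6) · 2^{1 − 15} = 9366819 · 1/16384 = 9366819/16384.
Numerically: E[X] ≈ 571.70526.

E[X] = C(46,6)·2^(1−C(6,2)) = 9366819/16384 ≈ 571.70526.


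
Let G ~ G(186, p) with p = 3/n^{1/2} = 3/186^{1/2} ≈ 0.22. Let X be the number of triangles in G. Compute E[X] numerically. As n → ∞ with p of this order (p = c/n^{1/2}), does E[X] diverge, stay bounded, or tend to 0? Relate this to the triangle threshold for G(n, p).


Number of potential triangles: C(186, 3) = 1055240.
Each occurs with probability p³ ≈ (0.22)³ ≈ 1.06437e-02.
By linearity: E[X] = C(186, 3)·p³ ≈ 1055240 · 1.06437e-02 ≈ 11231.703.
Since α = 1/2 < 1, p = c/n^{1/2} ≫ 1/n is above the triangle threshold p ~ 1/n. Asymptotically E[X] ~ (c³/6)·n^{3(1−α)} = (3³/6)·n^{1.5} → ∞; triangles are abundant w.h.p.

E[X] ≈ 11231.703; in regime p = Θ(1/n^{1/2}) E[X] diverges (above the triangle threshold p ~ 1/n).


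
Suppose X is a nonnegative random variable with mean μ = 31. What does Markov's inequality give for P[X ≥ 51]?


μ = E[X] = 31, a = 51.
Markov: P[X ≥ 51] ≤ μ/a = (31)/51 = 31/51.
Numerically: ≈ 0.6078.
(Since a = 51 > μ = 31.0000, the bound 31/51 is < 1 and informative.)

P[X ≥ 51] ≤ 31/51 ≈ 0.6078.


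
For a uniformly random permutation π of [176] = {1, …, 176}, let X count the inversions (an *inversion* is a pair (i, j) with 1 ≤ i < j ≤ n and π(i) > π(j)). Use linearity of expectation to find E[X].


Write X = Σ X_I over the C(176, 2) = 15400 pairs i < j, with X_I the indicator of one inversion.
There are 15400 indicators.
For each fixed pair i < j, the values π(i) and π(j) are two distinct elements of {1, …, 176} in uniformly random order; by symmetry P[π(i) > π(j)] = 1/2.
By linearity: E[X] = 15400 · (1/2) = C(176, 2) · (1/2) = 15400/2 = 7700 ≈ 7700.0000.

E[X] = 7700 = 7700.0000.


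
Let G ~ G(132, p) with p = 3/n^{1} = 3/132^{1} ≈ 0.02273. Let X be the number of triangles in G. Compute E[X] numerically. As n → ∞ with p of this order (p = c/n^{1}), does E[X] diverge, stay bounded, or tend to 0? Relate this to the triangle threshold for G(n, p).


Number of potential triangles: C(132, 3) = 374660.
Each occurs with probability p³ ≈ (0.02273)³ ≈ 1.173929e-05.
By linearity: E[X] = C(132, 3)·p³ ≈ 374660 · 1.173929e-05 ≈ 4.3982.
Here α = 1, so p = 3/n is exactly at the triangle threshold p ~ 1/n. Asymptotically E[X] → c³/6 = 3³/6 = 9/2 ≈ 4.5000, a bounded constant. In this regime the triangle count is asymptotically Poisson(c³/6).

E[X] ≈ 4.3982; in regime p = Θ(1/n^{1}) E[X] stays bounded (at the triangle threshold p ~ 1/n).


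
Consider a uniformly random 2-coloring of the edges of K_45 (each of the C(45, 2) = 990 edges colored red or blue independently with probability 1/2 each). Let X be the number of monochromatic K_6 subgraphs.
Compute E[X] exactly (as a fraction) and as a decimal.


Let X = Σ_S X_S over the C(45, 6) = 8145060 subsets S of size 6, where X_S = 1 if the K_6 on S is monochromatic.
For a fixed S, the K_6 on S has C(6, 2) = 15 edges. P[all 15 edges red] = (1/2)^15, and likewise for blue, so P[monochromatic] = 2·(1/2)^15 = 2^{1 − 15} = 1/16384.
By linearity: E[X] = C(45, 6) · 2^{1 − 15} = 8145060 · 1/16384 = 2036265/4096.
Numerically: E[X] ≈ 497.1350.

E[X] = C(45,6)·2^(1−C(6,2)) = 2036265/4096 ≈ 497.1350.


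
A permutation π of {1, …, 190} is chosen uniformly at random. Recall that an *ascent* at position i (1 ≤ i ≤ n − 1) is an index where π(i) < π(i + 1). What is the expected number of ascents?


Write X = Σ X_I over i = 1, …, 189, with X_I the indicator of one ascent.
There are 189 indicators.
For each fixed i, the pair (π(i), π(i+1)) is a uniformly random ordered pair of distinct values from {1, …, 190}; by symmetry P[π(i) < π(i+1)] = 1/2.
By linearity: E[X] = 189 · (1/2) = (190 − 1) · (1/2) = 189/2 ≈ 94.500.

E[X] = 189/2 = 94.500.


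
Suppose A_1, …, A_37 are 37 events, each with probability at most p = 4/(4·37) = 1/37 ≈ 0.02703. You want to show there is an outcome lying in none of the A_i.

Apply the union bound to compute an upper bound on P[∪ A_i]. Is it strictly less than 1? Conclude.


Union bound: P[∪_{i=1}^{37} A_i] ≤ Σ_i P[A_i] ≤ 37·p = 37·(1/37) = 1.
Numerically: 1 ≈ 1.00000.
Is 1 < 1? NO.
Since the bound 1 is ≥ 1, the union bound is uninformative here; it does NOT by itself certify existence.

37·p = 1 ≈ 1.00000; existence NOT certified by the union bound.


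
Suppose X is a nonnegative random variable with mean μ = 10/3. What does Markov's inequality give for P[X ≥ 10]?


μ = E[X] = 10/3, a = 10.
Markov: P[X ≥ 10] ≤ μ/a = (10/3)/10 = 1/3.
Numerically: ≈ 0.33333.
(Since a = 10 > μ = 3.33333, the bound 1/3 is < 1 and informative.)

P[X ≥ 10] ≤ 1/3 ≈ 0.33333.


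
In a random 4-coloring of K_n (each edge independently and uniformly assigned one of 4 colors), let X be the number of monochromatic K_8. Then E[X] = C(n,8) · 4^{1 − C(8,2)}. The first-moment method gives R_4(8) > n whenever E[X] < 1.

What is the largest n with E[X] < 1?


We need C(n, 8) · 4^{1 − 28} < 1, i.e. C(n, 8) < 4^{28 − 1} = 18014398509481984.
Check values of n near the boundary:
  n = 403: C(403, 8) = 16090020602228430; 16090020602228430 < 18014398509481984? YES
  n = 404: C(404, 8) = 16415071523485570; 16415071523485570 < 18014398509481984? YES
  n = 405: C(405, 8) = 16745853821188050; 16745853821188050 < 18014398509481984? YES
  n = 406: C(406, 8) = 17082453897995850; 17082453897995850 < 18014398509481984? YES
  n = 407: C(407, 8) = 17424959239309050; 17424959239309050 < 18014398509481984? YES
  n = 408: C(408, 8) = 17773458424095231; 17773458424095231 < 18014398509481984? YES
  n = 409: C(409, 8) = 18128041135797879; 18128041135797879 < 18014398509481984? NO
The largest n with C(n, 8) < 18014398509481984 is n = 408 (where E[X] = 17773458424095231/18014398509481984 ≈ 0.986625). Hence R_4(8) > 408, i.e. R_4(8) ≥ 409.

Largest n = 408; hence R_4(8) > 408.


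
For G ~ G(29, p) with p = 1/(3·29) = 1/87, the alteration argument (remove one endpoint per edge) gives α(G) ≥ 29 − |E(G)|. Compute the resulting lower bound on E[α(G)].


E[|E(G)|] = C(29, 2)·p = 406 · (1/87) = 14/3.
E[α(G)] ≥ n − E[|E(G)|] = 29 − 14/3 = 73/3.
Numerically: ≈ 24.333333.
(This is only a lower bound; the true E[α(G)] may be larger.)

E[α(G)] ≥ 73/3 ≈ 24.333333.


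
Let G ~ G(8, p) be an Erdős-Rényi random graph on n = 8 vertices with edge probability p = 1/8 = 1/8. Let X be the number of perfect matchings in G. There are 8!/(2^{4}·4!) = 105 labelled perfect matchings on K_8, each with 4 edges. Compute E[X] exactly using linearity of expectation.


K_8 has 8!/(2^{4}·4!) = 105 labelled perfect matchings.
For each such perfect matching H, let X_H = 1 if all 4 edges of H are present in G. Then P[X_H = 1] = p^{4} = (1/8)^{4} = 1/4096.
By linearity: E[X] = Σ_H E[X_H] = 105 · p^{4} = 105 · 1/4096 = 105/4096.
Numerically: E[X] ≈ 0.0256.

E[X] = 105 · (1/8)^{4} = 105/4096 ≈ 0.0256.


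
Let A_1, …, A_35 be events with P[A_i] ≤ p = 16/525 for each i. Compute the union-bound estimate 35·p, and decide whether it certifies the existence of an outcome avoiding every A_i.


Union bound: P[∪_{i=1}^{35} A_i] ≤ Σ_i P[A_i] ≤ 35·p = 35·(16/525) = 16/15.
Numerically: 16/15 ≈ 1.06667.
Is 16/15 < 1? NO.
Since the bound 16/15 is ≥ 1, the union bound is uninformative here; it does NOT by itself certify existence.

35·p = 16/15 ≈ 1.06667; existence NOT certified by the union bound.


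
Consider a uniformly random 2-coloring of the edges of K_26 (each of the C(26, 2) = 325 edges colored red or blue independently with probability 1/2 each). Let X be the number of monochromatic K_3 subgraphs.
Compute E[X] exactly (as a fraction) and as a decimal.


Let X = Σ_S X_S over the C(26, 3) = 2600 subsets S of size 3, where X_S = 1 if the K_3 on S is monochromatic.
For a fixed S, the K_3 on S has C(3, 2) = 3 edges. P[all 3 edges red] = (1/2)^3, and likewise for blue, so P[monochromatic] = 2·(1/2)^3 = 2^{1 − 3} = 1/4.
By linearity of expectation: E[X] = C(26, 3) · 2^{1 − 3} = 2600 · 1/4 = 650.
Numerically: E[X] ≈ 650.0000.

E[X] = C(26,3)·2^(1−C(3,2)) = 650 ≈ 650.0000.


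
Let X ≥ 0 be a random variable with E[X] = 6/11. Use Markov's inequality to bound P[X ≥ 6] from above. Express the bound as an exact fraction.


μ = E[X] = 6/11, a = 6.
Markov: P[X ≥ 6] ≤ μ/a = (6/11)/6 = 1/11.
Numerically: ≈ 0.09091.
(Since a = 6 > μ = 0.54545, the bound 1/11 is < 1 and informative.)

P[X ≥ 6] ≤ 1/11 ≈ 0.09091.


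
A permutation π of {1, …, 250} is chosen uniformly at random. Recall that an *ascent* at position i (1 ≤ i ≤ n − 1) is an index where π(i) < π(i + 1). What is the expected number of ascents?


Write X = Σ X_I over i = 1, …, 249, with X_I the indicator of one ascent.
There are 249 indicators.
For each fixed i, the pair (π(i), π(i+1)) is a uniformly random ordered pair of distinct values from {1, …, 250}; by symmetry P[π(i) < π(i+1)] = 1/2.
By linearity: E[X] = 249 · (1/2) = (250 − 1) · (1/2) = 249/2 ≈ 124.50000.

E[X] = 249/2 = 124.50000.


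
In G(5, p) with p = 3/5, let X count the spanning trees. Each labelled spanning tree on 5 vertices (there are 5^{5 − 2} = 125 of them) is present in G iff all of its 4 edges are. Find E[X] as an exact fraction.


K_5 has 5^{5 − 2} = 125 labelled spanning trees.
For each such spanning tree H, let X_H = 1 if all 4 edges of H are present in G. Then P[X_H = 1] = p^{4} = (3/5)^{4} = 81/625.
By linearity of expectation: E[X] = Σ_H E[X_H] = 125 · p^{4} = 125 · 81/625 = 81/5.
Numerically: E[X] ≈ 16.2.

E[X] = 125 · (3/5)^{4} = 81/5 ≈ 16.2.


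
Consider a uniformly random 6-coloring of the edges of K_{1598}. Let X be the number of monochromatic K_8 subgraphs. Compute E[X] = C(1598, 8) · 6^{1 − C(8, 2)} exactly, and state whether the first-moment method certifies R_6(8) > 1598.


E[X] = C(1598, 8) · 6^{1 − 28} = 1036267977730442348529 · 6^{−27} = 1036267977730442348529/1023490369077469249536.
As a reduced fraction: E[X] = 115140886414493594281/113721152119718805504 ≈ 1.012484.
Is E[X] < 1? NO.
Since E[X] ≥ 1, the first-moment bound is inconclusive at n = 1598; it does NOT by itself certify R_6(8) > 1598.

E[X] = 115140886414493594281/113721152119718805504 ≈ 1.012484; E[X] ≥ 1; first-moment method inconclusive here.


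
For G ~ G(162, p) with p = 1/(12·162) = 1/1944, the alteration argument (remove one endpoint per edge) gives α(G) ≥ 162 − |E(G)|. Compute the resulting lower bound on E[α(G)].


E[|E(G)|] = C(162, 2)·p = 13041 · (1/1944) = 161/24.
E[α(G)] ≥ n − E[|E(G)|] = 162 − 161/24 = 3727/24.
Numerically: ≈ 155.292.
(This is only a lower bound; the true E[α(G)] may be larger.)

E[α(G)] ≥ 3727/24 ≈ 155.292.


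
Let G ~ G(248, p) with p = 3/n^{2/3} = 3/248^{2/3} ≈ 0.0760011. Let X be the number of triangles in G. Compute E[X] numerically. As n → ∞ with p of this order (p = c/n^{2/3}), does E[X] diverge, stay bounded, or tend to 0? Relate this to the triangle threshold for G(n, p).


Number of potential triangles: C(248, 3) = 2511496.
Each occurs with probability p³ ≈ (0.0760011)³ ≈ 4.38995838e-04.
By linearity: E[X] = C(248, 3)·p³ ≈ 2511496 · 4.38995838e-04 ≈ 1102.536290.
Since α = 2/3 < 1, p = c/n^{2/3} ≫ 1/n is above the triangle threshold p ~ 1/n. Asymptotically E[X] ~ (c³/6)·n^{3(1−α)} = (3³/6)·n^{1} → ∞; triangles are abundant w.h.p.

E[X] ≈ 1102.536290; in regime p = Θ(1/n^{2/3}) E[X] diverges (above the triangle threshold p ~ 1/n).


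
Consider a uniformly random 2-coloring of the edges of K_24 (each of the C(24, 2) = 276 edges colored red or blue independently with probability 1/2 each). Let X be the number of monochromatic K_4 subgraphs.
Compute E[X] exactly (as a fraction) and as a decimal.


Let X = Σ_S X_S over the C(24, 4) = 10626 subsets S of size 4, where X_S = 1 if the K_4 on S is monochromatic.
For a fixed S, the K_4 on S has C(4, 2) = 6 edges. P[all 6 edges red] = (1/2)^6, and likewise for blue, so P[monochromatic] = 2·(1/2)^6 = 2^{1 − 6} = 1/32.
Summing: E[X] = C(24, 4) · 2^{1 − 6} = 10626 · 1/32 = 5313/16.
Numerically: E[X] ≈ 332.062.

E[X] = C(24,4)·2^(1−C(4,2)) = 5313/16 ≈ 332.062.


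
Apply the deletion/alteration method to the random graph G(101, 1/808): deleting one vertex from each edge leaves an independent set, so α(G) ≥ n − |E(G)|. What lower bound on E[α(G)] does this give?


E[|E(G)|] = C(101, 2)·p = 5050 · (1/808) = 25/4.
E[α(G)] ≥ n − E[|E(G)|] = 101 − 25/4 = 379/4.
Numerically: ≈ 94.7500.
(This is only a lower bound; the true E[α(G)] may be larger.)

E[α(G)] ≥ 379/4 ≈ 94.7500.


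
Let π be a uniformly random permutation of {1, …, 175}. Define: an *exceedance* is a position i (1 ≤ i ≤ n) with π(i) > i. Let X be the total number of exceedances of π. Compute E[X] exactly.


Write X = Σ_{i=1}^{175} X_i, where X_i = 1_{π(i) > i}.
For each fixed i, π(i) is uniform over {1, …, 175} (marginal of a uniform permutation), so P[π(i) > i] = (n − i)/n. Summing: Σ_{i=1}^{175} (n − i)/n = (0 + 1 + … + 174)/175 = 175(175 − 1)/(2·175) = (175 − 1)/2.
Hence E[X] = Σ_{i=1}^{175} (175 − i)/175 = 87 ≈ 87.00000.

E[X] = 87 = 87.00000.


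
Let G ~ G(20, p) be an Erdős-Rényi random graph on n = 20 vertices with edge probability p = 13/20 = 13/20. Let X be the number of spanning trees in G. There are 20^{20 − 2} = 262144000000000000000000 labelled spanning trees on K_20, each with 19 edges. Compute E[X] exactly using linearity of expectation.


K_20 has 20^{20 − 2} = 262144000000000000000000 labelled spanning trees.
For each such spanning tree H, let X_H = 1 if all 19 edges of H are present in G. Then P[X_H = 1] = p^{19} = (13/20)^{19} = 1461920290375446110677/5242880000000000000000000.
By linearity: E[X] = Σ_H E[X_H] = 262144000000000000000000 · p^{19} = 262144000000000000000000 · 1461920290375446110677/5242880000000000000000000 = 1461920290375446110677/20.
Numerically: E[X] ≈ 7.31e+19.

E[X] = 262144000000000000000000 · (13/20)^{19} = 1461920290375446110677/20 ≈ 7.31e+19.


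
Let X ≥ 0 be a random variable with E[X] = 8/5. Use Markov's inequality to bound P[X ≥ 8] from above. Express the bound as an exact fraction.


μ = E[X] = 8/5, a = 8.
Markov: P[X ≥ 8] ≤ μ/a = (8/5)/8 = 1/5.
Numerically: ≈ 0.200000.
(Since a = 8 > μ = 1.600000, the bound 1/5 is < 1 and informative.)

P[X ≥ 8] ≤ 1/5 ≈ 0.200000.


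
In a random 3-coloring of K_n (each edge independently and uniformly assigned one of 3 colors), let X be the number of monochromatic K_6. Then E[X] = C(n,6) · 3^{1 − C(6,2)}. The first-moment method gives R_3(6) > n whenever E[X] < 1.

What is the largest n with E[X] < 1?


We need C(n, 6) · 3^{1 − 15} < 1, i.e. C(n, 6) < 3^{15 − 1} = 4782969.
Check values of n near the boundary:
  n = 36: C(36, 6) = 1947792; 1947792 < 4782969? YES
  n = 37: C(37, 6) = 2324784; 2324784 < 4782969? YES
  n = 38: C(38, 6) = 2760681; 2760681 < 4782969? YES
  n = 39: C(39, 6) = 3262623; 3262623 < 4782969? YES
  n = 40: C(40, 6) = 3838380; 3838380 < 4782969? YES
  n = 41: C(41, 6) = 4496388; 4496388 < 4782969? YES
  n = 42: C(42, 6) = 5245786; 5245786 < 4782969? NO
The largest n with C(n, 6) < 4782969 is n = 41 (where E[X] = 1498796/1594323 ≈ 0.94008). Hence R_3(6) > 41, i.e. R_3(6) ≥ 42.

Largest n = 41; hence R_3(6) > 41.


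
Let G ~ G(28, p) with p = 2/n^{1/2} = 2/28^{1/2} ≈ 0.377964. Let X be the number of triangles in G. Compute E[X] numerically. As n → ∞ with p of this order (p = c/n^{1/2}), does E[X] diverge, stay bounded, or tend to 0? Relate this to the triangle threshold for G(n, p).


Number of potential triangles: C(28, 3) = 3276.
Each occurs with probability p³ ≈ (0.377964)³ ≈ 5.39949247e-02.
By linearity: E[X] = C(28, 3)·p³ ≈ 3276 · 5.39949247e-02 ≈ 176.887373.
Since α = 1/2 < 1, p = c/n^{1/2} ≫ 1/n is above the triangle threshold p ~ 1/n. Asymptotically E[X] ~ (c³/6)·n^{3(1−α)} = (2³/6)·n^{1.5} → ∞; triangles are abundant w.h.p.

E[X] ≈ 176.887373; in regime p = Θ(1/n^{1/2}) E[X] diverges (above the triangle threshold p ~ 1/n).


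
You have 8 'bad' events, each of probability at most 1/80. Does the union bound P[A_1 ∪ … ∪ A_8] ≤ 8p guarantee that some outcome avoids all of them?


Union bound: P[∪_{i=1}^{8} A_i] ≤ Σ_i P[A_i] ≤ 8·p = 8·(1/80) = 1/10.
Numerically: 1/10 ≈ 0.100.
Is 1/10 < 1? YES.
Since P[∪ A_i] ≤ 1/10 < 1, the complement has P[∩ A_i^c] ≥ 1 − 1/10 = 9/10 > 0, so some outcome avoids every A_i.

8·p = 1/10 ≈ 0.100; existence CERTIFIED by the union bound.


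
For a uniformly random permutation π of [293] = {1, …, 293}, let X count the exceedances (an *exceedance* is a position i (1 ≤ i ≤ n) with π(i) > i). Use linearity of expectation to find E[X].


Write X = Σ_{i=1}^{293} X_i, where X_i = 1_{π(i) > i}.
For each fixed i, π(i) is uniform over {1, …, 293} (marginal of a uniform permutation), so P[π(i) > i] = (n − i)/n. Summing: Σ_{i=1}^{293} (n − i)/n = (0 + 1 + … + 292)/293 = 293(293 − 1)/(2·293) = (293 − 1)/2.
Hence E[X] = Σ_{i=1}^{293} (293 − i)/293 = 146 ≈ 146.00000.

E[X] = 146 = 146.00000.


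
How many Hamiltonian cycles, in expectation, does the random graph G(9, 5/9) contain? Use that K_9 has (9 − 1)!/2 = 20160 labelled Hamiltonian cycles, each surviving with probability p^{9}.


K_9 has (9 − 1)!/2 = 20160 labelled Hamiltonian cycles.
For each such Hamiltonian cycle H, let X_H = 1 if all 9 edges of H are present in G. Then P[X_H = 1] = p^{9} = (5/9)^{9} = 1953125/387420489.
By linearity: E[X] = Σ_H E[X_H] = 20160 · p^{9} = 20160 · 1953125/387420489 = 4375000000/43046721.
Numerically: E[X] ≈ 101.634.

E[X] = 20160 · (5/9)^{9} = 4375000000/43046721 ≈ 101.634.


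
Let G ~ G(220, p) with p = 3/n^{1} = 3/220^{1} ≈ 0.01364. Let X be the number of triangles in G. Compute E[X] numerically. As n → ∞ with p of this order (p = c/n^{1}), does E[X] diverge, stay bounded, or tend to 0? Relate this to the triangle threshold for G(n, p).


Number of potential triangles: C(220, 3) = 1750540.
Each occurs with probability p³ ≈ (0.01364)³ ≈ 2.535687e-06.
By linearity: E[X] = C(220, 3)·p³ ≈ 1750540 · 2.535687e-06 ≈ 4.4388.
Here α = 1, so p = 3/n is exactly at the triangle threshold p ~ 1/n. Asymptotically E[X] → c³/6 = 3³/6 = 9/2 ≈ 4.5000, a bounded constant. In this regime the triangle count is asymptotically Poisson(c³/6).

E[X] ≈ 4.4388; in regime p = Θ(1/n^{1}) E[X] stays bounded (at the triangle threshold p ~ 1/n).


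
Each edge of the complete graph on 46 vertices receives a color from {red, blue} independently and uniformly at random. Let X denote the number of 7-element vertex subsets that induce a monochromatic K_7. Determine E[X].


Let X = Σ_S X_S over the C(46, 7) = 53524680 subsets S of size 7, where X_S = 1 if the K_7 on S is monochromatic.
For a fixed S, the K_7 on S has C(7, 2) = 21 edges. P[all 21 edges red] = (1/2)^21, and likewise for blue, so P[monochromatic] = 2·(1/2)^21 = 2^{1 − 21} = 1/1048576.
By linearity of expectation: E[X] = C(46, 7) · 2^{1 − 21} = 53524680 · 1/1048576 = 6690585/131072.
Numerically: E[X] ≈ 51.045.

E[X] = C(46,7)·2^(1−C(7,2)) = 6690585/131072 ≈ 51.045.


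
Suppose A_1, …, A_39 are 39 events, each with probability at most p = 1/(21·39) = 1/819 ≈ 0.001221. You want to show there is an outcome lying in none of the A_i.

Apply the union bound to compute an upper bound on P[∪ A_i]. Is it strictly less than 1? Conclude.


Union bound: P[∪_{i=1}^{39} A_i] ≤ Σ_i P[A_i] ≤ 39·p = 39·(1/819) = 1/21.
Numerically: 1/21 ≈ 0.047619.
Is 1/21 < 1? YES.
Since P[∪ A_i] ≤ 1/21 < 1, the complement has P[∩ A_i^c] ≥ 1 − 1/21 = 20/21 > 0, so some outcome avoids every A_i.

39·p = 1/21 ≈ 0.047619; existence CERTIFIED by the union bound.


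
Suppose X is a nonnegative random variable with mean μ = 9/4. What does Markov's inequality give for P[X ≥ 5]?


μ = E[X] = 9/4, a = 5.
Markov: P[X ≥ 5] ≤ μ/a = (9/4)/5 = 9/20.
Numerically: ≈ 0.450.
(Since a = 5 > μ = 2.250, the bound 9/20 is < 1 and informative.)

P[X ≥ 5] ≤ 9/20 ≈ 0.450.


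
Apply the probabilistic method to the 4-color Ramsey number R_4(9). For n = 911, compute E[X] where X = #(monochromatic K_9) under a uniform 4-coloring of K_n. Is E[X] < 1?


E[X] = C(911, 9) · 4^{1 − 36} = 1144686900492291197405 · 4^{−35} = 1144686900492291197405/1180591620717411303424.
As a reduced fraction: E[X] = 1144686900492291197405/1180591620717411303424 ≈ 0.970.
Is E[X] < 1? YES.
Since E[X] < 1, there exists a 4-coloring of K_{911} with no monochromatic K_9; hence R_4(9) > 911.

E[X] = 1144686900492291197405/1180591620717411303424 ≈ 0.970; E[X] < 1, so R_4(9) > 911.


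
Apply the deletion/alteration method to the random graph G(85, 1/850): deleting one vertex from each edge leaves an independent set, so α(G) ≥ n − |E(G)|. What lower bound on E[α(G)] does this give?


E[|E(G)|] = C(85, 2)·p = 3570 · (1/850) = 21/5.
E[α(G)] ≥ n − E[|E(G)|] = 85 − 21/5 = 404/5.
Numerically: ≈ 80.80000.
(This is only a lower bound; the true E[α(G)] may be larger.)

E[α(G)] ≥ 404/5 ≈ 80.80000.


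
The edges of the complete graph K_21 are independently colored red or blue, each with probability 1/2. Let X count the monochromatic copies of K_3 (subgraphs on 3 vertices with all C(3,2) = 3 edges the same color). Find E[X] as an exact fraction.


Let X = Σ_S X_S over the C(21, 3) = 1330 subsets S of size 3, where X_S = 1 if the K_3 on S is monochromatic.
For a fixed S, the K_3 on S has C(3, 2) = 3 edges. P[all 3 edges red] = (1/2)^3, and likewise for blue, so P[monochromatic] = 2·(1/2)^3 = 2^{1 − 3} = 1/4.
By linearity of expectation: E[X] = C(21, 3) · 2^{1 − 3} = 1330 · 1/4 = 665/2.
Numerically: E[X] ≈ 332.500000.

E[X] = C(21,3)·2^(1−C(3,2)) = 665/2 ≈ 332.500000.


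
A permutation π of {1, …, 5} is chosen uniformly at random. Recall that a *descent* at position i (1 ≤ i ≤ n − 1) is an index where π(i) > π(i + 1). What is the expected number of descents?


Write X = Σ X_I over i = 1, …, 4, with X_I the indicator of one descent.
There are 4 indicators.
For each fixed i, the pair (π(i), π(i+1)) is a uniformly random ordered pair of distinct values from {1, …, 5}; by symmetry P[π(i) > π(i+1)] = 1/2.
By linearity: E[X] = 4 · (1/2) = (5 − 1) · (1/2) = 2 ≈ 2.000.

E[X] = 2 = 2.000.


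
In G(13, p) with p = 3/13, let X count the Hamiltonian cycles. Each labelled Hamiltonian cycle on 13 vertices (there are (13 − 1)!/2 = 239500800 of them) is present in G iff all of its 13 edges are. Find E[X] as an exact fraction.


K_13 has (13 − 1)!/2 = 239500800 labelled Hamiltonian cycles.
For each such Hamiltonian cycle H, let X_H = 1 if all 13 edges of H are present in G. Then P[X_H = 1] = p^{13} = (3/13)^{13} = 1594323/302875106592253.
By linearity of expectation: E[X] = Σ_H E[X_H] = 239500800 · p^{13} = 239500800 · 1594323/302875106592253 = 381841633958400/302875106592253.
Numerically: E[X] ≈ 1.26072.

E[X] = 239500800 · (3/13)^{13} = 381841633958400/302875106592253 ≈ 1.26072.


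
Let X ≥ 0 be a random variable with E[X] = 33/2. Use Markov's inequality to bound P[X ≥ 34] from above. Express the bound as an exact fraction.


μ = E[X] = 33/2, a = 34.
Markov: P[X ≥ 34] ≤ μ/a = (33/2)/34 = 33/68.
Numerically: ≈ 0.485.
(Since a = 34 > μ = 16.500, the bound 33/68 is < 1 and informative.)

P[X ≥ 34] ≤ 33/68 ≈ 0.485.


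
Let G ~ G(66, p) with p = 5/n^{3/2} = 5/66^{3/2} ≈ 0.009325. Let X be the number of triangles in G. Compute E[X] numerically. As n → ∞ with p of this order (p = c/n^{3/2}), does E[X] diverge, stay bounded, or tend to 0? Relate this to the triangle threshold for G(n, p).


Number of potential triangles: C(66, 3) = 45760.
Each occurs with probability p³ ≈ (0.009325)³ ≈ 8.108907e-07.
By linearity: E[X] = C(66, 3)·p³ ≈ 45760 · 8.108907e-07 ≈ 0.0371.
Since α = 3/2 > 1, p = c/n^{3/2} = o(1/n) is below the triangle threshold p ~ 1/n. Asymptotically E[X] ~ (c³/6)·n^{3(1−α)} = (5³/6)·n^{-1.5} → 0, so by Markov's inequality G has no triangles w.h.p.

E[X] ≈ 0.0371; in regime p = Θ(1/n^{3/2}) E[X] tends to 0 (below the triangle threshold p ~ 1/n).


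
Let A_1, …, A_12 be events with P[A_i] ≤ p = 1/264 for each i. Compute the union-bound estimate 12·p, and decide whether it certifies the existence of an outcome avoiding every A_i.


Union bound: P[∪_{i=1}^{12} A_i] ≤ Σ_i P[A_i] ≤ 12·p = 12·(1/264) = 1/22.
Numerically: 1/22 ≈ 0.045.
Is 1/22 < 1? YES.
Since P[∪ A_i] ≤ 1/22 < 1, the complement has P[∩ A_i^c] ≥ 1 − 1/22 = 21/22 > 0, so some outcome avoids every A_i.

12·p = 1/22 ≈ 0.045; existence CERTIFIED by the union bound.
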